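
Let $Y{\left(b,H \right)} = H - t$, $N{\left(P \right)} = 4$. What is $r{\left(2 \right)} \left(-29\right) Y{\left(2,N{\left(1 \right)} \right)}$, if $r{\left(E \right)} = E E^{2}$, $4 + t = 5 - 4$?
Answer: $-1624$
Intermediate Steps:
$t = -3$ ($t = -4 + \left(5 - 4\right) = -4 + 1 = -3$)
$r{\left(E \right)} = E^{3}$
$Y{\left(b,H \right)} = 3 + H$ ($Y{\left(b,H \right)} = H - -3 = H + 3 = 3 + H$)
$r{\left(2 \right)} \left(-29\right) Y{\left(2,N{\left(1 \right)} \right)} = 2^{3} \left(-29\right) \left(3 + 4\right) = 8 \left(-29\right) 7 = \left(-232\right) 7 = -1624$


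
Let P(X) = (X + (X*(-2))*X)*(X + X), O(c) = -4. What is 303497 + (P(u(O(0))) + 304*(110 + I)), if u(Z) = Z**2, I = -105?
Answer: 289145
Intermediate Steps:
P(X) = 2*X*(X - 2*X**2) (P(X) = (X + (-2*X)*X)*(2*X) = (X - 2*X**2)*(2*X) = 2*X*(X - 2*X**2))
303497 + (P(u(O(0))) + 304*(110 + I)) = 303497 + (((-4)**2)**2*(2 - 4*(-4)**2) + 304*(110 - 105)) = 303497 + (16**2*(2 - 4*16) + 304*5) = 303497 + (256*(2 - 64) + 1520) = 303497 + (256*(-62) + 1520) = 303497 + (-15872 + 1520) = 303497 - 14352 = 289145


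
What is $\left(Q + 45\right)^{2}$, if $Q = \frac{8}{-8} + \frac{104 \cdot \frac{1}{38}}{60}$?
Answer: $\frac{157577809}{81225} \approx 1940.0$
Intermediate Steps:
$Q = - \frac{272}{285}$ ($Q = 8 \left(- \frac{1}{8}\right) + 104 \cdot \frac{1}{38} \cdot \frac{1}{60} = -1 + \frac{52}{19} \cdot \frac{1}{60} = -1 + \frac{13}{285} = - \frac{272}{285} \approx -0.95439$)
$\left(Q + 45\right)^{2} = \left(- \frac{272}{285} + 45\right)^{2} = \left(\frac{12553}{285}\right)^{2} = \frac{157577809}{81225}$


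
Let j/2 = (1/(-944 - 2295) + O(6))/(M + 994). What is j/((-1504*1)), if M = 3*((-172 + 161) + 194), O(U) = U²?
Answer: -116603/3758328304 ≈ -3.1025e-5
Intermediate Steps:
M = 549 (M = 3*(-11 + 194) = 3*183 = 549)
j = 233206/4997777 (j = 2*((1/(-944 - 2295) + 6²)/(549 + 994)) = 2*((1/(-3239) + 36)/1543) = 2*((-1/3239 + 36)*(1/1543)) = 2*((116603/3239)*(1/1543)) = 2*(116603/4997777) = 233206/4997777 ≈ 0.046662)
j/((-1504*1)) = 233206/(4997777*((-1504*1))) = (233206/4997777)/(-1504) = (233206/4997777)*(-1/1504) = -116603/3758328304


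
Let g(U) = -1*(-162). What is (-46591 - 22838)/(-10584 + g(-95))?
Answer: 23143/3474 ≈ 6.6618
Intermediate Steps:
g(U) = 162
(-46591 - 22838)/(-10584 + g(-95)) = (-46591 - 22838)/(-10584 + 162) = -69429/(-10422) = -69429*(-1/10422) = 23143/3474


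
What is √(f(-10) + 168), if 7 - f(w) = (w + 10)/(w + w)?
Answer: 5*√7 ≈ 13.229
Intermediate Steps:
f(w) = 7 - (10 + w)/(2*w) (f(w) = 7 - (w + 10)/(w + w) = 7 - (10 + w)/(2*w))
√(f(-10) + 168) = √((13/2 - 5/(-10)) + 168) = √((13/2 - 5*(-⅒)) + 168) = √((13/2 + ½) + 168) = √(7 + 168) = √175 = 5*√7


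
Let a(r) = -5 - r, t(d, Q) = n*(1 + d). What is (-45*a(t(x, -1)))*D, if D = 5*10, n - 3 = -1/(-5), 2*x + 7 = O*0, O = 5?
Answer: -6750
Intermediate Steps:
x = -7/2 (x = -7/2 + (5*0)/2 = -7/2 + (1/2)*0 = -7/2 + 0 = -7/2 ≈ -3.5000)
n = 16/5 (n = 3 - 1/(-5) = 3 - 1*(-1/5) = 3 + 1/5 = 16/5 ≈ 3.2000)
D = 50
t(d, Q) = 16/5 + 16*d/5 (t(d, Q) = 16*(1 + d)/5 = 16/5 + 16*d/5)
(-45*a(t(x, -1)))*D = -45*(-5 - (16/5 + (16/5)*(-7/2)))*50 = -45*(-5 - (16/5 - 56/5))*50 = -45*(-5 - 1*(-8))*50 = -45*(-5 + 8)*50 = -45*3*50 = -135*50 = -6750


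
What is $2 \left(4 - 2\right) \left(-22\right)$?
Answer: $-88$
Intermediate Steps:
$2 \left(4 - 2\right) \left(-22\right) = 2 \cdot 2 \left(-22\right) = 4 \left(-22\right) = -88$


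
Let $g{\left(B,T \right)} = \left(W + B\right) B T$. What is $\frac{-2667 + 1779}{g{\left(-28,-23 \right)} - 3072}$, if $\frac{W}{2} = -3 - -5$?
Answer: $\frac{37}{772} \approx 0.047927$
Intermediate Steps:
$W = 4$ ($W = 2 \left(-3 - -5\right) = 2 \left(-3 + 5\right) = 2 \cdot 2 = 4$)
$g{\left(B,T \right)} = B T \left(4 + B\right)$ ($g{\left(B,T \right)} = \left(4 + B\right) B T = B T \left(4 + B\right)$)
$\frac{-2667 + 1779}{g{\left(-28,-23 \right)} - 3072} = \frac{-2667 + 1779}{\left(-28\right) \left(-23\right) \left(4 - 28\right) - 3072} = - \frac{888}{\left(-28\right) \left(-23\right) \left(-24\right) - 3072} = - \frac{888}{-15456 - 3072} = - \frac{888}{-18528} = \left(-888\right) \left(- \frac{1}{18528}\right) = \frac{37}{772}$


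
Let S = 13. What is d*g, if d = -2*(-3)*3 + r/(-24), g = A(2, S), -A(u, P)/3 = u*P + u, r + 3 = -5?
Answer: -1540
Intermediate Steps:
r = -8 (r = -3 - 5 = -8)
A(u, P) = -3*u - 3*P*u (A(u, P) = -3*(u*P + u) = -3*(P*u + u) = -3*(u + P*u) = -3*u - 3*P*u)
g = -84 (g = -3*2*(1 + 13) = -3*2*14 = -84)
d = 55/3 (d = -2*(-3)*3 - 8/(-24) = 6*3 - 8*(-1/24) = 18 + 1/3 = 55/3 ≈ 18.333)
d*g = (55/3)*(-84) = -1540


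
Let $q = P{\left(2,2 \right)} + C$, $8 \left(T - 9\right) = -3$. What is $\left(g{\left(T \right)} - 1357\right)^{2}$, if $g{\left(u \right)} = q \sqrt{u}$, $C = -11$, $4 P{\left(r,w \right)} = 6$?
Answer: $\frac{58951277}{32} + \frac{25783 \sqrt{138}}{4} \approx 1.9179 \cdot 10^{6}$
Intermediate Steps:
$T = \frac{69}{8}$ ($T = 9 + \frac{1}{8} \left(-3\right) = 9 - \frac{3}{8} = \frac{69}{8} \approx 8.625$)
$P{\left(r,w \right)} = \frac{3}{2}$ ($P{\left(r,w \right)} = \frac{1}{4} \cdot 6 = \frac{3}{2}$)
$q = - \frac{19}{2}$ ($q = \frac{3}{2} - 11 = - \frac{19}{2} \approx -9.5$)
$g{\left(u \right)} = - \frac{19 \sqrt{u}}{2}$
$\left(g{\left(T \right)} - 1357\right)^{2} = \left(- \frac{19 \sqrt{\frac{69}{8}}}{2} - 1357\right)^{2} = \left(- \frac{19 \frac{\sqrt{138}}{4}}{2} - 1357\right)^{2} = \left(- \frac{19 \sqrt{138}}{8} - 1357\right)^{2} = \left(-1357 - \frac{19 \sqrt{138}}{8}\right)^{2}$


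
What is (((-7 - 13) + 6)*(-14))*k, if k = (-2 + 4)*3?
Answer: 1176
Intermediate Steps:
k = 6 (k = 2*3 = 6)
(((-7 - 13) + 6)*(-14))*k = (((-7 - 13) + 6)*(-14))*6 = ((-20 + 6)*(-14))*6 = -14*(-14)*6 = 196*6 = 1176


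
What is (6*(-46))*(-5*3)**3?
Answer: 931500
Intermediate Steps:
(6*(-46))*(-5*3)**3 = -276*(-15)**3 = -276*(-3375) = 931500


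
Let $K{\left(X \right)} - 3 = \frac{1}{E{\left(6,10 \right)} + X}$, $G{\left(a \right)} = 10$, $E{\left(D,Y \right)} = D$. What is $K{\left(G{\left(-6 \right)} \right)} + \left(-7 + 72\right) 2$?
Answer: $\frac{2129}{16} \approx 133.06$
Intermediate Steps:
$K{\left(X \right)} = 3 + \frac{1}{6 + X}$
$K{\left(G{\left(-6 \right)} \right)} + \left(-7 + 72\right) 2 = \frac{19 + 3 \cdot 10}{6 + 10} + \left(-7 + 72\right) 2 = \frac{19 + 30}{16} + 65 \cdot 2 = \frac{1}{16} \cdot 49 + 130 = \frac{49}{16} + 130 = \frac{2129}{16}$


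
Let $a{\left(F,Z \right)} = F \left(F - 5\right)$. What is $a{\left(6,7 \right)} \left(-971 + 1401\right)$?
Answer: $2580$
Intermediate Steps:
$a{\left(F,Z \right)} = F \left(-5 + F\right)$
$a{\left(6,7 \right)} \left(-971 + 1401\right) = 6 \left(-5 + 6\right) \left(-971 + 1401\right) = 6 \cdot 1 \cdot 430 = 6 \cdot 430 = 2580$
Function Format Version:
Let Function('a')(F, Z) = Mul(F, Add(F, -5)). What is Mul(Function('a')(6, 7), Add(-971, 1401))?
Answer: 2580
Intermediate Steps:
Function('a')(F, Z) = Mul(F, Add(-5, F))
Mul(Function('a')(6, 7), Add(-971, 1401)) = Mul(Mul(6, Add(-5, 6)), Add(-971, 1401)) = Mul(Mul(6, 1), 430) = Mul(6, 430) = 2580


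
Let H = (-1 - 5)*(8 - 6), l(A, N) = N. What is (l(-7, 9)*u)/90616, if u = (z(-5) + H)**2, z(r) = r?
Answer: 2601/90616 ≈ 0.028704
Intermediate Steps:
H = -12 (H = -6*2 = -12)
u = 289 (u = (-5 - 12)**2 = (-17)**2 = 289)
(l(-7, 9)*u)/90616 = (9*289)/90616 = 2601*(1/90616) = 2601/90616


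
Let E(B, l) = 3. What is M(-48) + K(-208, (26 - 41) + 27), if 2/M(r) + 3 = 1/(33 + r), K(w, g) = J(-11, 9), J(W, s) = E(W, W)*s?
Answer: 606/23 ≈ 26.348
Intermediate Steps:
J(W, s) = 3*s
K(w, g) = 27 (K(w, g) = 3*9 = 27)
M(r) = 2/(-3 + 1/(33 + r))
M(-48) + K(-208, (26 - 41) + 27) = 2*(-33 - 1*(-48))/(98 + 3*(-48)) + 27 = 2*(-33 + 48)/(98 - 144) + 27 = 2*15/(-46) + 27 = 2*(-1/46)*15 + 27 = -15/23 + 27 = 606/23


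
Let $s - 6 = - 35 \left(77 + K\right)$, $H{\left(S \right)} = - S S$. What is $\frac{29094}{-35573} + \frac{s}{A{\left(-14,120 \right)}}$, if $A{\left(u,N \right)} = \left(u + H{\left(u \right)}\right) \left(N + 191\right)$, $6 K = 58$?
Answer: $- \frac{2688656717}{3484908945} \approx -0.77151$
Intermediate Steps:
$H{\left(S \right)} = - S^{2}$
$K = \frac{29}{3}$ ($K = \frac{1}{6} \cdot 58 = \frac{29}{3} \approx 9.6667$)
$A{\left(u,N \right)} = \left(191 + N\right) \left(u - u^{2}\right)$ ($A{\left(u,N \right)} = \left(u - u^{2}\right) \left(N + 191\right) = \left(u - u^{2}\right) \left(191 + N\right) = \left(191 + N\right) \left(u - u^{2}\right)$)
$s = - \frac{9082}{3}$ ($s = 6 - 35 \left(77 + \frac{29}{3}\right) = 6 - \frac{9100}{3} = - \frac{9082}{3} \approx -3027.3$)
$\frac{29094}{-35573} + \frac{s}{A{\left(-14,120 \right)}} = \frac{29094}{-35573} - \frac{9082}{3 \left(- 14 \left(191 + 120 - -2674 - 120 \left(-14\right)\right)\right)} = 29094 \left(- \frac{1}{35573}\right) - \frac{9082}{3 \left(- 14 \left(191 + 120 + 2674 + 1680\right)\right)} = - \frac{29094}{35573} - \frac{9082}{3 \left(\left(-14\right) 4665\right)} = - \frac{29094}{35573} - \frac{9082}{3 \left(-65310\right)} = - \frac{29094}{35573} - - \frac{4541}{97965} = - \frac{29094}{35573} + \frac{4541}{97965} = - \frac{2688656717}{3484908945}$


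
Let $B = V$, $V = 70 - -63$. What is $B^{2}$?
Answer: $17689$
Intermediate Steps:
$V = 133$ ($V = 70 + 63 = 133$)
$B = 133$
$B^{2} = 133^{2} = 17689$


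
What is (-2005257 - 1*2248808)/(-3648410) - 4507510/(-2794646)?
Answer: 2833385029509/1019601441286 ≈ 2.7789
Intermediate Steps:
(-2005257 - 1*2248808)/(-3648410) - 4507510/(-2794646) = (-2005257 - 2248808)*(-1/3648410) - 4507510*(-1/2794646) = -4254065*(-1/3648410) + 2253755/1397323 = 850813/729682 + 2253755/1397323 = 2833385029509/1019601441286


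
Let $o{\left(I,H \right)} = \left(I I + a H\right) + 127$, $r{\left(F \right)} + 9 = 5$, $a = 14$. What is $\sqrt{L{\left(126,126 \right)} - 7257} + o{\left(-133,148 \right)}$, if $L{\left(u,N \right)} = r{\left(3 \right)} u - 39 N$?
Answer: $19888 + 65 i \sqrt{3} \approx 19888.0 + 112.58 i$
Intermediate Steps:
$r{\left(F \right)} = -4$ ($r{\left(F \right)} = -9 + 5 = -4$)
$o{\left(I,H \right)} = 127 + I^{2} + 14 H$ ($o{\left(I,H \right)} = \left(I I + 14 H\right) + 127 = \left(I^{2} + 14 H\right) + 127 = 127 + I^{2} + 14 H$)
$L{\left(u,N \right)} = - 39 N - 4 u$ ($L{\left(u,N \right)} = - 4 u - 39 N = - 39 N - 4 u$)
$\sqrt{L{\left(126,126 \right)} - 7257} + o{\left(-133,148 \right)} = \sqrt{\left(\left(-39\right) 126 - 504\right) - 7257} + \left(127 + \left(-133\right)^{2} + 14 \cdot 148\right) = \sqrt{\left(-4914 - 504\right) - 7257} + \left(127 + 17689 + 2072\right) = \sqrt{-5418 - 7257} + 19888 = \sqrt{-12675} + 19888 = 65 i \sqrt{3} + 19888 = 19888 + 65 i \sqrt{3}$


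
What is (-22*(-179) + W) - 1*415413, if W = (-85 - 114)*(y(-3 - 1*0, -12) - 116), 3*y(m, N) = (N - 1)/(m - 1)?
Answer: -4663279/12 ≈ -3.8861e+5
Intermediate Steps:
y(m, N) = (-1 + N)/(3*(-1 + m)) (y(m, N) = ((N - 1)/(m - 1))/3 = ((-1 + N)/(-1 + m))/3 = (-1 + N)/(3*(-1 + m)))
W = 274421/12 (W = (-85 - 114)*((-1 - 12)/(3*(-1 + (-3 - 1*0))) - 116) = -199*((1/3)*(-13)/(-1 + (-3 + 0)) - 116) = -199*((1/3)*(-13)/(-1 - 3) - 116) = -199*((1/3)*(-13)/(-4) - 116) = -199*((1/3)*(-1/4)*(-13) - 116) = -199*(13/12 - 116) = -199*(-1379/12) = 274421/12 ≈ 22868.)
(-22*(-179) + W) - 1*415413 = (-22*(-179) + 274421/12) - 1*415413 = (3938 + 274421/12) - 415413 = 321677/12 - 415413 = -4663279/12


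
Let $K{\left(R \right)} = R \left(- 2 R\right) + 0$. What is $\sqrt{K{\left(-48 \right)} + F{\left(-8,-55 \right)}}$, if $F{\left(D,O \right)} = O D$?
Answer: $2 i \sqrt{1042} \approx 64.56 i$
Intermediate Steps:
$F{\left(D,O \right)} = D O$
$K{\left(R \right)} = - 2 R^{2}$ ($K{\left(R \right)} = - 2 R^{2} + 0 = - 2 R^{2}$)
$\sqrt{K{\left(-48 \right)} + F{\left(-8,-55 \right)}} = \sqrt{- 2 \left(-48\right)^{2} - -440} = \sqrt{\left(-2\right) 2304 + 440} = \sqrt{-4608 + 440} = \sqrt{-4168} = 2 i \sqrt{1042}$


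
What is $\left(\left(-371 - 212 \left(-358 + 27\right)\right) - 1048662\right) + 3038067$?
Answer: $2059206$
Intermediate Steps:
$\left(\left(-371 - 212 \left(-358 + 27\right)\right) - 1048662\right) + 3038067 = \left(\left(-371 - -70172\right) - 1048662\right) + 3038067 = \left(\left(-371 + 70172\right) - 1048662\right) + 3038067 = \left(69801 - 1048662\right) + 3038067 = -978861 + 3038067 = 2059206$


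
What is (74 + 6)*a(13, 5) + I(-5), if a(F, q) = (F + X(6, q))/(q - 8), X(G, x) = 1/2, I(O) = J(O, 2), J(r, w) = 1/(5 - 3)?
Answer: -719/2 ≈ -359.50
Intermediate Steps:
J(r, w) = ½ (J(r, w) = 1/2 = ½)
I(O) = ½
X(G, x) = ½
a(F, q) = (½ + F)/(-8 + q) (a(F, q) = (F + ½)/(q - 8) = (½ + F)/(-8 + q))
(74 + 6)*a(13, 5) + I(-5) = (74 + 6)*((½ + 13)/(-8 + 5)) + ½ = 80*((27/2)/(-3)) + ½ = 80*(-⅓*27/2) + ½ = 80*(-9/2) + ½ = -360 + ½ = -719/2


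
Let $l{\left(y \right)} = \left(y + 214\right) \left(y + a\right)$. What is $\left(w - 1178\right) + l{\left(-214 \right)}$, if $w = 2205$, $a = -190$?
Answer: $1027$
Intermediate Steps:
$l{\left(y \right)} = \left(-190 + y\right) \left(214 + y\right)$ ($l{\left(y \right)} = \left(y + 214\right) \left(y - 190\right) = \left(214 + y\right) \left(-190 + y\right) = \left(-190 + y\right) \left(214 + y\right)$)
$\left(w - 1178\right) + l{\left(-214 \right)} = \left(2205 - 1178\right) + \left(-40660 + \left(-214\right)^{2} + 24 \left(-214\right)\right) = 1027 - 0 = 1027 + 0 = 1027$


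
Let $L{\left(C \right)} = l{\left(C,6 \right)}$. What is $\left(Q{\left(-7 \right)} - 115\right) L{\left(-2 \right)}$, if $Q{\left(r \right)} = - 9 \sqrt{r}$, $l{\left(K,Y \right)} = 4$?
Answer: $-460 - 36 i \sqrt{7} \approx -460.0 - 95.247 i$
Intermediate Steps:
$L{\left(C \right)} = 4$
$\left(Q{\left(-7 \right)} - 115\right) L{\left(-2 \right)} = \left(- 9 \sqrt{-7} - 115\right) 4 = \left(- 9 i \sqrt{7} - 115\right) 4 = \left(-115 - 9 i \sqrt{7}\right) 4 = -460 - 36 i \sqrt{7}$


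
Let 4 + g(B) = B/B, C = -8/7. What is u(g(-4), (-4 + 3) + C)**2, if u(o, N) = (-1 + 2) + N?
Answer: 64/49 ≈ 1.3061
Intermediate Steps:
C = -8/7 (C = -8*1/7 = -8/7 ≈ -1.1429)
g(B) = -3 (g(B) = -4 + B/B = -4 + 1 = -3)
u(o, N) = 1 + N
u(g(-4), (-4 + 3) + C)**2 = (1 + ((-4 + 3) - 8/7))**2 = (1 + (-1 - 8/7))**2 = (1 - 15/7)**2 = (-8/7)**2 = 64/49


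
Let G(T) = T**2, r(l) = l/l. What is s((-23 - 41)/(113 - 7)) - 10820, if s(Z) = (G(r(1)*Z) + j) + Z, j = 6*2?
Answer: -30360344/2809 ≈ -10808.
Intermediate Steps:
r(l) = 1
j = 12
s(Z) = 12 + Z + Z**2 (s(Z) = ((1*Z)**2 + 12) + Z = (Z**2 + 12) + Z = (12 + Z**2) + Z = 12 + Z + Z**2)
s((-23 - 41)/(113 - 7)) - 10820 = (12 + (-23 - 41)/(113 - 7) + ((-23 - 41)/(113 - 7))**2) - 10820 = (12 - 64/106 + (-64/106)**2) - 10820 = (12 - 64*1/106 + (-64*1/106)**2) - 10820 = (12 - 32/53 + (-32/53)**2) - 10820 = (12 - 32/53 + 1024/2809) - 10820 = 33036/2809 - 10820 = -30360344/2809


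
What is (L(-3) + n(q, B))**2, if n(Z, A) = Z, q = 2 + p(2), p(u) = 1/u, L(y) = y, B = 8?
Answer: 1/4 ≈ 0.25000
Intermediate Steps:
p(u) = 1/u
q = 5/2 (q = 2 + 1/2 = 5/2 ≈ 2.5000)
(L(-3) + n(q, B))**2 = (-3 + 5/2)**2 = (-1/2)**2 = 1/4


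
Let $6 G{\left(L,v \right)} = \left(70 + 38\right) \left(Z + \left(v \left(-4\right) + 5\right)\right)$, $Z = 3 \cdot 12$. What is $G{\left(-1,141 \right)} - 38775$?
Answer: $-48189$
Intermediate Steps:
$Z = 36$
$G{\left(L,v \right)} = 738 - 72 v$ ($G{\left(L,v \right)} = \frac{\left(70 + 38\right) \left(36 + \left(v \left(-4\right) + 5\right)\right)}{6} = \frac{108 \left(36 - \left(-5 + 4 v\right)\right)}{6} = \frac{108 \left(41 - 4 v\right)}{6} = \frac{4428 - 432 v}{6} = 738 - 72 v$)
$G{\left(-1,141 \right)} - 38775 = \left(738 - 10152\right) - 38775 = -9414 - 38775 = -48189$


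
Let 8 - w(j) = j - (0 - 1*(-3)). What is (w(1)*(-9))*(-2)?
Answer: 180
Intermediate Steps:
w(j) = 11 - j (w(j) = 8 - (j - (0 - 1*(-3))) = 8 - (j - (0 + 3)) = 8 - (j - 1*3) = 8 - (j - 3) = 8 - (-3 + j) = 8 + (3 - j) = 11 - j)
(w(1)*(-9))*(-2) = ((11 - 1*1)*(-9))*(-2) = ((11 - 1)*(-9))*(-2) = (10*(-9))*(-2) = -90*(-2) = 180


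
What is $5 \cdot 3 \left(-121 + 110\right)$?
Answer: $-165$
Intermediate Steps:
$5 \cdot 3 \left(-121 + 110\right) = 15 \left(-11\right) = -165$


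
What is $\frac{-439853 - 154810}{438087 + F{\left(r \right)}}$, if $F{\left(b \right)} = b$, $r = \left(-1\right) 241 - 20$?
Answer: $- \frac{198221}{145942} \approx -1.3582$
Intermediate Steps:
$r = -261$ ($r = -241 - 20 = -261$)
$\frac{-439853 - 154810}{438087 + F{\left(r \right)}} = \frac{-439853 - 154810}{438087 - 261} = - \frac{594663}{437826} = \left(-594663\right) \frac{1}{437826} = - \frac{198221}{145942}$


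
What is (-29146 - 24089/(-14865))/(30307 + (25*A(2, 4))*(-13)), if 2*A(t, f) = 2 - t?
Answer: -433231201/450513555 ≈ -0.96164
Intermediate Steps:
A(t, f) = 1 - t/2 (A(t, f) = (2 - t)/2 = 1 - t/2)
(-29146 - 24089/(-14865))/(30307 + (25*A(2, 4))*(-13)) = (-29146 - 24089/(-14865))/(30307 + (25*(1 - 1/2*2))*(-13)) = (-29146 - 24089*(-1/14865))/(30307 + (25*(1 - 1))*(-13)) = (-29146 + 24089/14865)/(30307 + (25*0)*(-13)) = -433231201/(14865*(30307 + 0*(-13))) = -433231201/(14865*(30307 + 0)) = -433231201/14865/30307 = -433231201/14865*1/30307 = -433231201/450513555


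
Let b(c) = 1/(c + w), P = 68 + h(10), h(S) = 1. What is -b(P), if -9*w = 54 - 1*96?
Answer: -3/221 ≈ -0.013575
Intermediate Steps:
w = 14/3 (w = -(54 - 1*96)/9 = -(54 - 96)/9 = -⅑*(-42) = 14/3 ≈ 4.6667)
P = 69 (P = 68 + 1 = 69)
b(c) = 1/(14/3 + c) (b(c) = 1/(c + 14/3) = 1/(14/3 + c))
-b(P) = -3/(14 + 3*69) = -3/(14 + 207) = -3/221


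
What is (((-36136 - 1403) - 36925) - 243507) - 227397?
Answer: -545368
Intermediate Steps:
(((-36136 - 1403) - 36925) - 243507) - 227397 = ((-37539 - 36925) - 243507) - 227397 = (-74464 - 243507) - 227397 = -317971 - 227397 = -545368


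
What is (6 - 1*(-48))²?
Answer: 2916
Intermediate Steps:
(6 - 1*(-48))² = (6 + 48)² = 54² = 2916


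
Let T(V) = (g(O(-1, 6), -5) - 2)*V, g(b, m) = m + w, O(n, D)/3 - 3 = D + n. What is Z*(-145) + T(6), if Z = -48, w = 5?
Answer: 6948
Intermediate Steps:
O(n, D) = 9 + 3*D + 3*n (O(n, D) = 9 + 3*(D + n) = 9 + (3*D + 3*n) = 9 + 3*D + 3*n)
g(b, m) = 5 + m (g(b, m) = m + 5 = 5 + m)
T(V) = -2*V (T(V) = ((5 - 5) - 2)*V = (0 - 2)*V = -2*V)
Z*(-145) + T(6) = -48*(-145) - 2*6 = 6960 - 12 = 6948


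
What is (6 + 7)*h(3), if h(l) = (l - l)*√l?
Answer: 0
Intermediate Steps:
h(l) = 0 (h(l) = 0*√l = 0)
(6 + 7)*h(3) = (6 + 7)*0 = 13*0 = 0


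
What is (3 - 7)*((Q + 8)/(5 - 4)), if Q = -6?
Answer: -8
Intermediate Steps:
(3 - 7)*((Q + 8)/(5 - 4)) = (3 - 7)*((-6 + 8)/(5 - 4)) = -8/1 = -8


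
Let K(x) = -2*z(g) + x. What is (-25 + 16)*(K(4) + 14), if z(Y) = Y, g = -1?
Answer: -180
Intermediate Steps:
K(x) = 2 + x (K(x) = -2*(-1) + x = 2 + x)
(-25 + 16)*(K(4) + 14) = (-25 + 16)*((2 + 4) + 14) = -9*(6 + 14) = -9*20 = -180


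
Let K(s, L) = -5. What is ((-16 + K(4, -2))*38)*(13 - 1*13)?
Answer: 0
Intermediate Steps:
((-16 + K(4, -2))*38)*(13 - 1*13) = ((-16 - 5)*38)*(13 - 1*13) = (-21*38)*(13 - 13) = -798*0 = 0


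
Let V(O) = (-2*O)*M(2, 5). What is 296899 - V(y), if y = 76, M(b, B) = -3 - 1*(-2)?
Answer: 296747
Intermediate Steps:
M(b, B) = -1 (M(b, B) = -3 + 2 = -1)
V(O) = 2*O (V(O) = -2*O*(-1) = 2*O)
296899 - V(y) = 296899 - 2*76 = 296899 - 1*152 = 296899 - 152 = 296747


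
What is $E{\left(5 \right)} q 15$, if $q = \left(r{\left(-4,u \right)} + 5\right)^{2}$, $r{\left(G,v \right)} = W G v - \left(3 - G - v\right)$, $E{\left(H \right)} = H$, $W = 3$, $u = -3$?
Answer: $72075$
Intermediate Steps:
$r{\left(G,v \right)} = -3 + G + v + 3 G v$ ($r{\left(G,v \right)} = 3 G v - \left(3 - G - v\right) = 3 G v + \left(-3 + G + v\right) = -3 + G + v + 3 G v$)
$q = 961$ ($q = \left(\left(-3 - 4 - 3 + 3 \left(-4\right) \left(-3\right)\right) + 5\right)^{2} = \left(\left(-3 - 4 - 3 + 36\right) + 5\right)^{2} = \left(26 + 5\right)^{2} = 31^{2} = 961$)
$E{\left(5 \right)} q 15 = 5 \cdot 961 \cdot 15 = 4805 \cdot 15 = 72075$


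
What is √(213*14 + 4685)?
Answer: √7667 ≈ 87.561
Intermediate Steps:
√(213*14 + 4685) = √(2982 + 4685) = √7667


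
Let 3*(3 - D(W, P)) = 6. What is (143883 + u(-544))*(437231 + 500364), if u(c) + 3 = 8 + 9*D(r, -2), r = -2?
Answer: 134917107715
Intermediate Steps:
D(W, P) = 1 (D(W, P) = 3 - ⅓*6 = 3 - 2 = 1)
u(c) = 14 (u(c) = -3 + (8 + 9*1) = -3 + (8 + 9) = -3 + 17 = 14)
(143883 + u(-544))*(437231 + 500364) = (143883 + 14)*(437231 + 500364) = 143897*937595 = 134917107715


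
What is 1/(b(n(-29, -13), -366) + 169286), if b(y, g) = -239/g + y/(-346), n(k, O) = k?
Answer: 31659/5359448801 ≈ 5.9071e-6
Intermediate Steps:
b(y, g) = -239/g - y/346 (b(y, g) = -239/g + y*(-1/346) = -239/g - y/346)
1/(b(n(-29, -13), -366) + 169286) = 1/((-239/(-366) - 1/346*(-29)) + 169286) = 1/((-239*(-1/366) + 29/346) + 169286) = 1/((239/366 + 29/346) + 169286) = 1/(23327/31659 + 169286) = 1/(5359448801/31659) = 31659/5359448801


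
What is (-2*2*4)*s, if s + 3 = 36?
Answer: -528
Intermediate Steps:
s = 33 (s = -3 + 36 = 33)
(-2*2*4)*s = (-2*2*4)*33 = -4*4*33 = -16*33 = -528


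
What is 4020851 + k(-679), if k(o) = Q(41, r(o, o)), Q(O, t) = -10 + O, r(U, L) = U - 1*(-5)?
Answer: 4020882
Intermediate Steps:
r(U, L) = 5 + U (r(U, L) = U + 5 = 5 + U)
k(o) = 31 (k(o) = -10 + 41 = 31)
4020851 + k(-679) = 4020851 + 31 = 4020882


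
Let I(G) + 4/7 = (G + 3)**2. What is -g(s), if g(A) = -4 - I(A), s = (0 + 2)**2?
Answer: 367/7 ≈ 52.429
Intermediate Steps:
I(G) = -4/7 + (3 + G)**2 (I(G) = -4/7 + (G + 3)**2 = -4/7 + (3 + G)**2)
s = 4 (s = 2**2 = 4)
g(A) = -24/7 - (3 + A)**2 (g(A) = -4 - (-4/7 + (3 + A)**2) = -4 + (4/7 - (3 + A)**2) = -24/7 - (3 + A)**2)
-g(s) = -(-24/7 - (3 + 4)**2) = -(-24/7 - 1*7**2) = -(-24/7 - 1*49) = -(-24/7 - 49) = -1*(-367/7) = 367/7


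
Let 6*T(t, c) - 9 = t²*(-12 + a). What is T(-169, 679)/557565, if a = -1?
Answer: -185642/1672695 ≈ -0.11098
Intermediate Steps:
T(t, c) = 3/2 - 13*t²/6 (T(t, c) = 3/2 + (t²*(-12 - 1))/6 = 3/2 + (t²*(-13))/6 = 3/2 + (-13*t²)/6 = 3/2 - 13*t²/6)
T(-169, 679)/557565 = (3/2 - 13/6*(-169)²)/557565 = (3/2 - 13/6*28561)*(1/557565) = (3/2 - 371293/6)*(1/557565) = -185642/3*1/557565 = -185642/1672695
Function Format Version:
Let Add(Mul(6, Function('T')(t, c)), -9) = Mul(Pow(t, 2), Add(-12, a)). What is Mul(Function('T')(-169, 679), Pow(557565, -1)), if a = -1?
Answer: Rational(-185642, 1672695) ≈ -0.11098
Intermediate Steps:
Function('T')(t, c) = Add(Rational(3, 2), Mul(Rational(-13, 6), Pow(t, 2))) (Function('T')(t, c) = Add(Rational(3, 2), Mul(Rational(1, 6), Mul(Pow(t, 2), Add(-12, -1)))) = Add(Rational(3, 2), Mul(Rational(1, 6), Mul(Pow(t, 2), -13))) = Add(Rational(3, 2), Mul(Rational(1, 6), Mul(-13, Pow(t, 2)))) = Add(Rational(3, 2), Mul(Rational(-13, 6), Pow(t, 2))))
Mul(Function('T')(-169, 679), Pow(557565, -1)) = Mul(Add(Rational(3, 2), Mul(Rational(-13, 6), Pow(-169, 2))), Pow(557565, -1)) = Mul(Add(Rational(3, 2), Mul(Rational(-13, 6), 28561)), Rational(1, 557565)) = Mul(Add(Rational(3, 2), Rational(-371293, 6)), Rational(1, 557565)) = Mul(Rational(-185642, 3), Rational(1, 557565)) = Rational(-185642, 1672695)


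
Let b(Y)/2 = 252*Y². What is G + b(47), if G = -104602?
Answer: 1008734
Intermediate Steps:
b(Y) = 504*Y² (b(Y) = 2*(252*Y²) = 504*Y²)
G + b(47) = -104602 + 504*47² = -104602 + 504*2209 = -104602 + 1113336 = 1008734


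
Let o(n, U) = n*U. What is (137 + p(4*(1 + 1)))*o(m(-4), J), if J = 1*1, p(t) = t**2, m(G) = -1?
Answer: -201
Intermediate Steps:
J = 1
o(n, U) = U*n
(137 + p(4*(1 + 1)))*o(m(-4), J) = (137 + (4*(1 + 1))**2)*(1*(-1)) = (137 + (4*2)**2)*(-1) = (137 + 8**2)*(-1) = (137 + 64)*(-1) = 201*(-1) = -201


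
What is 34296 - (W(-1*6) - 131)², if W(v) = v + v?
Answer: 13847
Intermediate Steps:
W(v) = 2*v
34296 - (W(-1*6) - 131)² = 34296 - (2*(-1*6) - 131)² = 34296 - (2*(-6) - 131)² = 34296 - (-12 - 131)² = 34296 - 1*(-143)² = 34296 - 1*20449 = 34296 - 20449 = 13847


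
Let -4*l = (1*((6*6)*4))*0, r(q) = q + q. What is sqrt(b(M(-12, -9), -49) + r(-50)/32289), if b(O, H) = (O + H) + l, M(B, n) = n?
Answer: I*sqrt(60472841118)/32289 ≈ 7.616*I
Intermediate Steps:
r(q) = 2*q
l = 0 (l = -1*((6*6)*4)*0/4 = -1*(36*4)*0/4 = -1*144*0/4 = -36*0 = -1/4*0 = 0)
b(O, H) = H + O (b(O, H) = (O + H) + 0 = (H + O) + 0 = H + O)
sqrt(b(M(-12, -9), -49) + r(-50)/32289) = sqrt((-49 - 9) + (2*(-50))/32289) = sqrt(-58 - 100*1/32289) = sqrt(-58 - 100/32289) = sqrt(-1872862/32289) = I*sqrt(60472841118)/32289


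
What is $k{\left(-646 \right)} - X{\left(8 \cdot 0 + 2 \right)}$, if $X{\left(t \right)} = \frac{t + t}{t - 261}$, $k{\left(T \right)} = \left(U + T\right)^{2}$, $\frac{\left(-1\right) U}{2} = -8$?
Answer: $\frac{102797104}{259} \approx 3.969 \cdot 10^{5}$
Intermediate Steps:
$U = 16$ ($U = \left(-2\right) \left(-8\right) = 16$)
$k{\left(T \right)} = \left(16 + T\right)^{2}$
$X{\left(t \right)} = \frac{2 t}{-261 + t}$
$k{\left(-646 \right)} - X{\left(8 \cdot 0 + 2 \right)} = \left(16 - 646\right)^{2} - \frac{2 \left(8 \cdot 0 + 2\right)}{-261 + \left(8 \cdot 0 + 2\right)} = \left(-630\right)^{2} - \frac{2 \left(0 + 2\right)}{-261 + \left(0 + 2\right)} = 396900 - 2 \cdot 2 \frac{1}{-261 + 2} = 396900 - 2 \cdot 2 \frac{1}{-259} = 396900 - 2 \cdot 2 \left(- \frac{1}{259}\right) = 396900 - - \frac{4}{259} = 396900 + \frac{4}{259} = \frac{102797104}{259}$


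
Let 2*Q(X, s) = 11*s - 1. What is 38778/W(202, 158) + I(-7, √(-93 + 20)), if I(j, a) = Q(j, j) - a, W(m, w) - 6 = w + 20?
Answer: 687/4 - I*√73 ≈ 171.75 - 8.544*I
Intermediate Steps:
W(m, w) = 26 + w (W(m, w) = 6 + (w + 20) = 6 + (20 + w) = 26 + w)
Q(X, s) = -½ + 11*s/2 (Q(X, s) = (11*s - 1)/2 = (-1 + 11*s)/2 = -½ + 11*s/2)
I(j, a) = -½ - a + 11*j/2 (I(j, a) = (-½ + 11*j/2) - a = -½ - a + 11*j/2)
38778/W(202, 158) + I(-7, √(-93 + 20)) = 38778/(26 + 158) + (-½ - √(-93 + 20) + (11/2)*(-7)) = 38778/184 + (-½ - √(-73) - 77/2) = 38778*(1/184) + (-½ - I*√73 - 77/2) = 843/4 + (-½ - I*√73 - 77/2) = 843/4 + (-39 - I*√73) = 687/4 - I*√73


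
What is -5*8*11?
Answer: -440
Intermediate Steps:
-5*8*11 = -40*11 = -440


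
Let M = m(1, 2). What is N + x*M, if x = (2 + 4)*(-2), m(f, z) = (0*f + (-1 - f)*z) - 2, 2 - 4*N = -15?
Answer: 305/4 ≈ 76.250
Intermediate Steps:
N = 17/4 (N = 1/2 - 1/4*(-15) = 1/2 + 15/4 = 17/4 ≈ 4.2500)
m(f, z) = -2 + z*(-1 - f) (m(f, z) = (0 + z*(-1 - f)) - 2 = z*(-1 - f) - 2 = -2 + z*(-1 - f))
x = -12 (x = 6*(-2) = -12)
M = -6 (M = -2 - 1*2 - 1*1*2 = -2 - 2 - 2 = -6)
N + x*M = 17/4 - 12*(-6) = 17/4 + 72 = 305/4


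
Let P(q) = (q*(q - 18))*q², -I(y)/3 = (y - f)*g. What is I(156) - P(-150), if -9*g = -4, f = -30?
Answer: -567000248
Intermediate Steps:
g = 4/9 (g = -⅑*(-4) = 4/9 ≈ 0.44444)
I(y) = -40 - 4*y/3 (I(y) = -3*(y - 1*(-30))*4/9 = -3*(y + 30)*4/9 = -3*(30 + y)*4/9 = -3*(40/3 + 4*y/9) = -40 - 4*y/3)
P(q) = q³*(-18 + q) (P(q) = (q*(-18 + q))*q² = q³*(-18 + q))
I(156) - P(-150) = (-40 - 4/3*156) - (-150)³*(-18 - 150) = (-40 - 208) - (-3375000)*(-168) = -248 - 1*567000000 = -248 - 567000000 = -567000248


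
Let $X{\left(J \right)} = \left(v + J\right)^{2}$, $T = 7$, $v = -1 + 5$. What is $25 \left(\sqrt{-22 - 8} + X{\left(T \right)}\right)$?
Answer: $3025 + 25 i \sqrt{30} \approx 3025.0 + 136.93 i$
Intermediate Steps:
$v = 4$
$X{\left(J \right)} = \left(4 + J\right)^{2}$
$25 \left(\sqrt{-22 - 8} + X{\left(T \right)}\right) = 25 \left(\sqrt{-22 - 8} + \left(4 + 7\right)^{2}\right) = 25 \left(\sqrt{-30} + 11^{2}\right) = 25 \left(i \sqrt{30} + 121\right) = 25 \left(121 + i \sqrt{30}\right) = 3025 + 25 i \sqrt{30}$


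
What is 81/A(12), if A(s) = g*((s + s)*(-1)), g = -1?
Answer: 27/8 ≈ 3.3750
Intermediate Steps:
A(s) = 2*s (A(s) = -(s + s)*(-1) = -2*s*(-1) = -(-2)*s = 2*s)
81/A(12) = 81/((2*12)) = 81/24 = 81*(1/24) = 27/8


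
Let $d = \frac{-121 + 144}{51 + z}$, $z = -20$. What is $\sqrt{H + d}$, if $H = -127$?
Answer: $\frac{i \sqrt{121334}}{31} \approx 11.236 i$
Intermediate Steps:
$d = \frac{23}{31}$ ($d = \frac{-121 + 144}{51 - 20} = \frac{23}{31} \approx 0.74194$)
$\sqrt{H + d} = \sqrt{-127 + \frac{23}{31}} = \sqrt{- \frac{3914}{31}} = \frac{i \sqrt{121334}}{31}$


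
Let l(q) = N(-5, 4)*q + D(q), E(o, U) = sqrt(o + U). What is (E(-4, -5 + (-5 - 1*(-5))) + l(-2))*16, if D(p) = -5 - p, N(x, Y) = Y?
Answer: -176 + 48*I ≈ -176.0 + 48.0*I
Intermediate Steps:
E(o, U) = sqrt(U + o)
l(q) = -5 + 3*q (l(q) = 4*q + (-5 - q) = -5 + 3*q)
(E(-4, -5 + (-5 - 1*(-5))) + l(-2))*16 = (sqrt((-5 + (-5 - 1*(-5))) - 4) + (-5 + 3*(-2)))*16 = (sqrt((-5 + (-5 + 5)) - 4) + (-5 - 6))*16 = (sqrt((-5 + 0) - 4) - 11)*16 = (sqrt(-5 - 4) - 11)*16 = (sqrt(-9) - 11)*16 = (3*I - 11)*16 = (-11 + 3*I)*16 = -176 + 48*I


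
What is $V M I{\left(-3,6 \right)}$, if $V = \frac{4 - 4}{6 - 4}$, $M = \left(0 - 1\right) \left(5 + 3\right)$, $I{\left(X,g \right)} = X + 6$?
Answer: $0$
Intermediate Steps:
$I{\left(X,g \right)} = 6 + X$
$M = -8$ ($M = \left(-1\right) 8 = -8$)
$V = 0$ ($V = \frac{0}{2} = 0 \cdot \frac{1}{2} = 0$)
$V M I{\left(-3,6 \right)} = 0 \left(-8\right) \left(6 - 3\right) = 0 \cdot 3 = 0$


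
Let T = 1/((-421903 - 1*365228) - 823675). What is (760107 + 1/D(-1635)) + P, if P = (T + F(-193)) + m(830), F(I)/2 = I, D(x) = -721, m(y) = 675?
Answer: 883117165034369/1161391126 ≈ 7.6040e+5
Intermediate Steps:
F(I) = 2*I
T = -1/1610806 (T = 1/((-421903 - 365228) - 823675) = 1/(-787131 - 823675) = 1/(-1610806) = -1/1610806 ≈ -6.2081e-7)
P = 465522933/1610806 (P = (-1/1610806 + 2*(-193)) + 675 = (-1/1610806 - 386) + 675 = -621771117/1610806 + 675 = 465522933/1610806 ≈ 289.00)
(760107 + 1/D(-1635)) + P = (760107 + 1/(-721)) + 465522933/1610806 = (760107 - 1/721) + 465522933/1610806 = 548037146/721 + 465522933/1610806 = 883117165034369/1161391126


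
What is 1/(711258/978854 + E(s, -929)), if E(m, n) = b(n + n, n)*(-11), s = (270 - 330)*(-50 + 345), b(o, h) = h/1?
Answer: 489427/5001810142 ≈ 9.7850e-5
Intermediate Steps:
b(o, h) = h (b(o, h) = h*1 = h)
s = -17700 (s = -60*295 = -17700)
E(m, n) = -11*n (E(m, n) = n*(-11) = -11*n)
1/(711258/978854 + E(s, -929)) = 1/(711258/978854 - 11*(-929)) = 1/(711258*(1/978854) + 10219) = 1/(355629/489427 + 10219) = 1/(5001810142/489427) = 489427/5001810142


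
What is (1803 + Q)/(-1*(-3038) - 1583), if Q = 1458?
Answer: 1087/485 ≈ 2.2412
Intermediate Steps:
(1803 + Q)/(-1*(-3038) - 1583) = (1803 + 1458)/(-1*(-3038) - 1583) = 3261/(3038 - 1583) = 3261/1455 = 3261*(1/1455) = 1087/485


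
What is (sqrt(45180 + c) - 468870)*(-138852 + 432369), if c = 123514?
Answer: -137621315790 + 293517*sqrt(168694) ≈ -1.3750e+11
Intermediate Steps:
(sqrt(45180 + c) - 468870)*(-138852 + 432369) = (sqrt(45180 + 123514) - 468870)*(-138852 + 432369) = (sqrt(168694) - 468870)*293517 = (-468870 + sqrt(168694))*293517 = -137621315790 + 293517*sqrt(168694)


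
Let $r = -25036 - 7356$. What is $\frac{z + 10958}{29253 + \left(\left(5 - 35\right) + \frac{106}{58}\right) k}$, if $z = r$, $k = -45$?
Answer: $- \frac{310793}{442551} \approx -0.70228$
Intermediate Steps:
$r = -32392$ ($r = -25036 - 7356 = -32392$)
$z = -32392$
$\frac{z + 10958}{29253 + \left(\left(5 - 35\right) + \frac{106}{58}\right) k} = \frac{-32392 + 10958}{29253 + \left(\left(5 - 35\right) + \frac{106}{58}\right) \left(-45\right)} = - \frac{21434}{29253 + \left(-30 + 106 \cdot \frac{1}{58}\right) \left(-45\right)} = - \frac{21434}{29253 + \left(-30 + \frac{53}{29}\right) \left(-45\right)} = - \frac{21434}{29253 - - \frac{36765}{29}} = - \frac{21434}{29253 + \frac{36765}{29}} = - \frac{21434}{\frac{885102}{29}} = \left(-21434\right) \frac{29}{885102} = - \frac{310793}{442551}$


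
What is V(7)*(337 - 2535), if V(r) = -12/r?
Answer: 3768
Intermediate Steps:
V(7)*(337 - 2535) = (-12/7)*(337 - 2535) = -12*⅐*(-2198) = -12/7*(-2198) = 3768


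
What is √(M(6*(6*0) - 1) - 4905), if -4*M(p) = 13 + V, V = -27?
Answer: I*√19606/2 ≈ 70.011*I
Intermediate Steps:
M(p) = 7/2 (M(p) = -(13 - 27)/4 = -¼*(-14) = 7/2)
√(M(6*(6*0) - 1) - 4905) = √(7/2 - 4905) = √(-9803/2) = I*√19606/2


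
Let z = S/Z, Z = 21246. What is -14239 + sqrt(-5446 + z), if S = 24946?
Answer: -14239 + I*sqrt(614438409855)/10623 ≈ -14239.0 + 73.789*I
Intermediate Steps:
z = 12473/10623 (z = 24946/21246 = 24946*(1/21246) = 12473/10623 ≈ 1.1742)
-14239 + sqrt(-5446 + z) = -14239 + sqrt(-5446 + 12473/10623) = -14239 + sqrt(-57840385/10623) = -14239 + I*sqrt(614438409855)/10623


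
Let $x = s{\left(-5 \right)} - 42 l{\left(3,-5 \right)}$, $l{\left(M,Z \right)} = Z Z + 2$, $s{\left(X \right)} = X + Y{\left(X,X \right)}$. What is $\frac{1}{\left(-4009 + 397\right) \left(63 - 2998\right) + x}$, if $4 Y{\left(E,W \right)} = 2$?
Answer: $\frac{2}{21200163} \approx 9.4339 \cdot 10^{-8}$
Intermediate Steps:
$Y{\left(E,W \right)} = \frac{1}{2}$ ($Y{\left(E,W \right)} = \frac{1}{4} \cdot 2 = \frac{1}{2}$)
$s{\left(X \right)} = \frac{1}{2} + X$ ($s{\left(X \right)} = X + \frac{1}{2} = \frac{1}{2} + X$)
$l{\left(M,Z \right)} = 2 + Z^{2}$ ($l{\left(M,Z \right)} = Z^{2} + 2 = 2 + Z^{2}$)
$x = - \frac{2277}{2}$ ($x = \left(\frac{1}{2} - 5\right) - 42 \left(2 + \left(-5\right)^{2}\right) = - \frac{9}{2} - 42 \left(2 + 25\right) = - \frac{9}{2} - 1134 = - \frac{2277}{2} \approx -1138.5$)
$\frac{1}{\left(-4009 + 397\right) \left(63 - 2998\right) + x} = \frac{1}{\left(-4009 + 397\right) \left(63 - 2998\right) - \frac{2277}{2}} = \frac{1}{\left(-3612\right) \left(-2935\right) - \frac{2277}{2}} = \frac{1}{10601220 - \frac{2277}{2}} = \frac{1}{\frac{21200163}{2}} = \frac{2}{21200163}$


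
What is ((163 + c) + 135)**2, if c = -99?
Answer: 39601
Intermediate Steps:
((163 + c) + 135)**2 = ((163 - 99) + 135)**2 = (64 + 135)**2 = 199**2 = 39601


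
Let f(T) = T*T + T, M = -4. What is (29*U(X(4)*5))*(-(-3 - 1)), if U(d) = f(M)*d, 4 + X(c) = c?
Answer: 0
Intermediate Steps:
X(c) = -4 + c
f(T) = T + T² (f(T) = T² + T = T + T²)
U(d) = 12*d (U(d) = (-4*(1 - 4))*d = (-4*(-3))*d = 12*d)
(29*U(X(4)*5))*(-(-3 - 1)) = (29*(12*((-4 + 4)*5)))*(-(-3 - 1)) = (29*(12*(0*5)))*(-1*(-4)) = (29*(12*0))*4 = (29*0)*4 = 0*4 = 0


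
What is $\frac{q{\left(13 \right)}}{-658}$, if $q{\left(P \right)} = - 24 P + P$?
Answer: $\frac{299}{658} \approx 0.45441$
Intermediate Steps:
$q{\left(P \right)} = - 23 P$
$\frac{q{\left(13 \right)}}{-658} = \frac{\left(-23\right) 13}{-658} = \left(-299\right) \left(- \frac{1}{658}\right) = \frac{299}{658}$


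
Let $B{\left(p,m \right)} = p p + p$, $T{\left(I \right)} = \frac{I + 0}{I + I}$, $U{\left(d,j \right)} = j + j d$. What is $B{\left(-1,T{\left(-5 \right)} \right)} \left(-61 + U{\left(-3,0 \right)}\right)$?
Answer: $0$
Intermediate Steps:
$U{\left(d,j \right)} = j + d j$
$T{\left(I \right)} = \frac{1}{2}$ ($T{\left(I \right)} = \frac{I}{2 I} = I \frac{1}{2 I} = \frac{1}{2}$)
$B{\left(p,m \right)} = p + p^{2}$ ($B{\left(p,m \right)} = p^{2} + p = p + p^{2}$)
$B{\left(-1,T{\left(-5 \right)} \right)} \left(-61 + U{\left(-3,0 \right)}\right) = - (1 - 1) \left(-61 + 0 \left(1 - 3\right)\right) = \left(-1\right) 0 \left(-61 + 0 \left(-2\right)\right) = 0 \left(-61 + 0\right) = 0 \left(-61\right) = 0$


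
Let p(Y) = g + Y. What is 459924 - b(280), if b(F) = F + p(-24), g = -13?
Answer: 459681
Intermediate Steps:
p(Y) = -13 + Y
b(F) = -37 + F (b(F) = F + (-13 - 24) = F - 37 = -37 + F)
459924 - b(280) = 459924 - (-37 + 280) = 459924 - 1*243 = 459924 - 243 = 459681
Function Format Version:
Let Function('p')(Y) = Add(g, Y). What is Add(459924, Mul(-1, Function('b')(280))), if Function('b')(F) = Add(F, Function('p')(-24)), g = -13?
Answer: 459681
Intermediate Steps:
Function('p')(Y) = Add(-13, Y)
Function('b')(F) = Add(-37, F) (Function('b')(F) = Add(F, Add(-13, -24)) = Add(F, -37) = Add(-37, F))
Add(459924, Mul(-1, Function('b')(280))) = Add(459924, Mul(-1, Add(-37, 280))) = Add(459924, Mul(-1, 243)) = Add(459924, -243) = 459681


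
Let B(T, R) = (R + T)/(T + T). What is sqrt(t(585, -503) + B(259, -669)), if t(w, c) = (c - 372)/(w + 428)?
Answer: I*sqrt(113943364430)/262367 ≈ 1.2866*I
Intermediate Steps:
B(T, R) = (R + T)/(2*T) (B(T, R) = (R + T)/((2*T)) = (R + T)*(1/(2*T)) = (R + T)/(2*T))
t(w, c) = (-372 + c)/(428 + w)
sqrt(t(585, -503) + B(259, -669)) = sqrt((-372 - 503)/(428 + 585) + (1/2)*(-669 + 259)/259) = sqrt(-875/1013 + (1/2)*(1/259)*(-410)) = sqrt((1/1013)*(-875) - 205/259) = sqrt(-875/1013 - 205/259) = sqrt(-434290/262367) = I*sqrt(113943364430)/262367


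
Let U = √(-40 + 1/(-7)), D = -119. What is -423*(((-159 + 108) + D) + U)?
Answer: 71910 - 423*I*√1967/7 ≈ 71910.0 - 2680.1*I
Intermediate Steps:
U = I*√1967/7 (U = √(-40 - ⅐) = √(-281/7) = I*√1967/7 ≈ 6.3358*I)
-423*(((-159 + 108) + D) + U) = -423*(((-159 + 108) - 119) + I*√1967/7) = -423*((-51 - 119) + I*√1967/7) = -423*(-170 + I*√1967/7) = 71910 - 423*I*√1967/7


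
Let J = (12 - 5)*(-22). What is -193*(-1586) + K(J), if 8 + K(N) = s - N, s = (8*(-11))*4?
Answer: 305892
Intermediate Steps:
J = -154 (J = 7*(-22) = -154)
s = -352 (s = -88*4 = -352)
K(N) = -360 - N (K(N) = -8 + (-352 - N) = -360 - N)
-193*(-1586) + K(J) = -193*(-1586) + (-360 - 1*(-154)) = 306098 + (-360 + 154) = 306098 - 206 = 305892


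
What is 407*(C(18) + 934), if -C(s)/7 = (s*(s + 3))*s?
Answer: -19004458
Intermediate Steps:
C(s) = -7*s²*(3 + s) (C(s) = -7*s*(s + 3)*s = -7*s*(3 + s)*s = -7*s²*(3 + s))
407*(C(18) + 934) = 407*(7*18²*(-3 - 1*18) + 934) = 407*(7*324*(-3 - 18) + 934) = 407*(7*324*(-21) + 934) = 407*(-47628 + 934) = 407*(-46694) = -19004458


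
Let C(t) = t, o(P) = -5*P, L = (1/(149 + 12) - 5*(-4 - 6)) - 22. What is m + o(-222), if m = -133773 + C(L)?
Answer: -21354234/161 ≈ -1.3264e+5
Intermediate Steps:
L = 4509/161 (L = (1/161 - 5*(-10)) - 22 = (1/161 + 50) - 22 = 8051/161 - 22 = 4509/161 ≈ 28.006)
m = -21532944/161 (m = -133773 + 4509/161 = -21532944/161 ≈ -1.3375e+5)
m + o(-222) = -21532944/161 - 5*(-222) = -21532944/161 + 1110 = -21354234/161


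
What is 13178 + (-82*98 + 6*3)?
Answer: 5160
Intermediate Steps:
13178 + (-82*98 + 6*3) = 13178 + (-8036 + 18) = 13178 - 8018 = 5160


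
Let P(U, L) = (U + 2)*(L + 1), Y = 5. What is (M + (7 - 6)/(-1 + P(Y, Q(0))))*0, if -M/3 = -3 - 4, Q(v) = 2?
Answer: 0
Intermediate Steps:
P(U, L) = (1 + L)*(2 + U) (P(U, L) = (2 + U)*(1 + L) = (1 + L)*(2 + U))
M = 21 (M = -3*(-3 - 4) = -3*(-7) = 21)
(M + (7 - 6)/(-1 + P(Y, Q(0))))*0 = (21 + (7 - 6)/(-1 + (2 + 5 + 2*2 + 2*5)))*0 = (21 + 1/(-1 + (2 + 5 + 4 + 10)))*0 = (21 + 1/(-1 + 21))*0 = (21 + 1/20)*0 = (421/20)*0 = 0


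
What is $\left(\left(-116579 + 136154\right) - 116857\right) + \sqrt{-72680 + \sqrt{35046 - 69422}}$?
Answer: $-97282 + \sqrt{-72680 + 2 i \sqrt{8594}} \approx -97282.0 + 269.59 i$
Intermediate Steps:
$\left(\left(-116579 + 136154\right) - 116857\right) + \sqrt{-72680 + \sqrt{35046 - 69422}} = \left(19575 - 116857\right) + \sqrt{-72680 + \sqrt{-34376}} = -97282 + \sqrt{-72680 + 2 i \sqrt{8594}}$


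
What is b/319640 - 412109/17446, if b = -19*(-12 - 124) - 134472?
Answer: -274646391/11427130 ≈ -24.035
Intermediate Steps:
b = -131888 (b = -19*(-136) - 134472 = 2584 - 134472 = -131888)
b/319640 - 412109/17446 = -131888/319640 - 412109/17446 = -131888*1/319640 - 412109*1/17446 = -16486/39955 - 412109/17446 = -274646391/11427130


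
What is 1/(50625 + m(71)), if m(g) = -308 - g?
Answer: 1/50246 ≈ 1.9902e-5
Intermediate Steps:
1/(50625 + m(71)) = 1/(50625 + (-308 - 1*71)) = 1/(50625 + (-308 - 71)) = 1/(50625 - 379) = 1/50246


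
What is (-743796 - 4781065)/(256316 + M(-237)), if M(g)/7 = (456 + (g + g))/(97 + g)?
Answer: -55248610/2563169 ≈ -21.555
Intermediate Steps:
M(g) = 7*(456 + 2*g)/(97 + g) (M(g) = 7*((456 + (g + g))/(97 + g)) = 7*((456 + 2*g)/(97 + g)) = 7*(456 + 2*g)/(97 + g))
(-743796 - 4781065)/(256316 + M(-237)) = (-743796 - 4781065)/(256316 + 14*(228 - 237)/(97 - 237)) = -5524861/(256316 + 14*(-9)/(-140)) = -5524861/(256316 + 14*(-1/140)*(-9)) = -5524861/(256316 + 9/10) = -5524861/2563169/10 = -5524861*10/2563169 = -55248610/2563169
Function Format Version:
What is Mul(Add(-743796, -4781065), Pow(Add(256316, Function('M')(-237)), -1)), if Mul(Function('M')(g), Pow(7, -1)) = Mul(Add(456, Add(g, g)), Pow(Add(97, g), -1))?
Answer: Rational(-55248610, 2563169) ≈ -21.555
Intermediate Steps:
Function('M')(g) = Mul(7, Pow(Add(97, g), -1), Add(456, Mul(2, g))) (Function('M')(g) = Mul(7, Mul(Add(456, Add(g, g)), Pow(Add(97, g), -1))) = Mul(7, Mul(Add(456, Mul(2, g)), Pow(Add(97, g), -1))) = Mul(7, Mul(Pow(Add(97, g), -1), Add(456, Mul(2, g)))) = Mul(7, Pow(Add(97, g), -1), Add(456, Mul(2, g))))
Mul(Add(-743796, -4781065), Pow(Add(256316, Function('M')(-237)), -1)) = Mul(Add(-743796, -4781065), Pow(Add(256316, Mul(14, Pow(Add(97, -237), -1), Add(228, -237))), -1)) = Mul(-5524861, Pow(Add(256316, Mul(14, Pow(-140, -1), -9)), -1)) = Mul(-5524861, Pow(Add(256316, Mul(14, Rational(-1, 140), -9)), -1)) = Mul(-5524861, Pow(Add(256316, Rational(9, 10)), -1)) = Mul(-5524861, Pow(Rational(2563169, 10), -1)) = Mul(-5524861, Rational(10, 2563169)) = Rational(-55248610, 2563169)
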